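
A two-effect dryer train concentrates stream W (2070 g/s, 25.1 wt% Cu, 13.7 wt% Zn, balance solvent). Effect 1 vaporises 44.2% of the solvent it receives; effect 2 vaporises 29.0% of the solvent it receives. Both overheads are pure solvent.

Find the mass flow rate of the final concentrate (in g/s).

1305 g/s

solvent in feed = 2070×0.612 = 1266.8 g/s.
After stage 1: solvent left = (1−0.442)×1266.8 = 706.9; stream total = 1510.1 g/s.
After stage 2: solvent left = (1−0.290)×706.9 = 501.9; final concentrate = 1305.1 g/s.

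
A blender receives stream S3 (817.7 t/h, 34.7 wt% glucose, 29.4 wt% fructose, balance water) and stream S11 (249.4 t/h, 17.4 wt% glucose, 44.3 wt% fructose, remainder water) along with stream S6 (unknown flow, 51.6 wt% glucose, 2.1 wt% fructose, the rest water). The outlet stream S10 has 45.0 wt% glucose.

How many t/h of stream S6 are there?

Let S6 be the unknown flow. Total out = 1067.1 + S6.
glucose balance: 327.14 + 0.516·S6 = 0.450·(1067.1 + S6)
(0.516 − 0.450)·S6 = 0.450×1067.1 − 327.14 = 153.06
S6 = 153.06 / 0.066 = 2319.1 t/h

2319 t/h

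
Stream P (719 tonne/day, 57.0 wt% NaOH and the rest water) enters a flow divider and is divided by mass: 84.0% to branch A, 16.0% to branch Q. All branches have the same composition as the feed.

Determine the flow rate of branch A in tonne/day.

604 tonne/day

Branch A flow = 0.840×719 = 603.96 tonne/day.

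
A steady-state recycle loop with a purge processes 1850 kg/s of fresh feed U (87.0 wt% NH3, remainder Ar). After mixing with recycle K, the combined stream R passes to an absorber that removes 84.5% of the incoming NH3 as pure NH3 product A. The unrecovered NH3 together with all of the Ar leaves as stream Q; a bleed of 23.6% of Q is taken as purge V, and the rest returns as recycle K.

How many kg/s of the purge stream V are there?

307.3 kg/s

Ar enters only via U and leaves only via the purge: 1850×0.130 = 0.236×(Ar in Q), and the absorber passes all Ar, so Ar in R = Ar in Q = 1019.1 kg/s.
NH3 in R: m_A = 1850×0.870 + (1−0.236)·(1−0.845)·m_A, so m_A = 1609.5/0.8816 = 1825.7 kg/s.
Q = (1−0.845)×1825.7 + 1019.1 = 1302.1 kg/s.
Purge V = 0.236×1302.1 = 307.28 kg/s.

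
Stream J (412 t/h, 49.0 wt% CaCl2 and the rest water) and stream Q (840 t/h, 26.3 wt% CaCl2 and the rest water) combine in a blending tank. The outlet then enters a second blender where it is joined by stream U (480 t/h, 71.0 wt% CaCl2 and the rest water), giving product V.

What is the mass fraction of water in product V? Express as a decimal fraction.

0.559

Overall, product flow = 1732 t/h.
water in = 412×0.510 + 840×0.737 + 480×0.290 = 968.4 t/h.
water fraction in V = 0.559.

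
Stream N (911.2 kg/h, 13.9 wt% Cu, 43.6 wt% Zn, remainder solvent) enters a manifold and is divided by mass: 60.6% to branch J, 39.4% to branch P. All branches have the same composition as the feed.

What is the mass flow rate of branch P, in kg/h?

Branch P flow = 0.394×911.2 = 359.01 kg/h.

359 kg/h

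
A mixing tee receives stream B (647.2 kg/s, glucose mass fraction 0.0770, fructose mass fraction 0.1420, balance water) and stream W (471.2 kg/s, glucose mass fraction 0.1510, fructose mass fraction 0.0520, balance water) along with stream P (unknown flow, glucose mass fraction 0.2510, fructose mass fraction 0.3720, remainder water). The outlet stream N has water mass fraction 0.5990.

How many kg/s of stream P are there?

Let P be the unknown flow. Total out = 1118.4 + P.
water balance: 881.01 + 0.377·P = 0.599·(1118.4 + P)
(0.377 − 0.599)·P = 0.599×1118.4 − 881.01 = -211.09
P = -211.09 / -0.222 = 950.85 kg/s

950.8 kg/s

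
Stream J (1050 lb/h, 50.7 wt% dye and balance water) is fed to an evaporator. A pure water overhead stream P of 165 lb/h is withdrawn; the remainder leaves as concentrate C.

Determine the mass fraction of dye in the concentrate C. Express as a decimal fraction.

0.602

dye is not removed: 1050×0.507 = 532.35 lb/h of dye enters C.
Concentrate = 1050 − 165 = 885 lb/h.
Mass fraction = 532.35/885 = 0.602.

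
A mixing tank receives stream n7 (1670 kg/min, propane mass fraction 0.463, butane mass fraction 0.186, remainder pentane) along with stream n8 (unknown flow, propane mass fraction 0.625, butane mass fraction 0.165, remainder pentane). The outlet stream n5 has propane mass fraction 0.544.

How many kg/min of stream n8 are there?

1670 kg/min

Let n8 be the unknown flow. Total out = 1670 + n8.
propane balance: 773.21 + 0.625·n8 = 0.544·(1670 + n8)
(0.625 − 0.544)·n8 = 0.544×1670 − 773.21 = 135.27
n8 = 135.27 / 0.081 = 1670 kg/min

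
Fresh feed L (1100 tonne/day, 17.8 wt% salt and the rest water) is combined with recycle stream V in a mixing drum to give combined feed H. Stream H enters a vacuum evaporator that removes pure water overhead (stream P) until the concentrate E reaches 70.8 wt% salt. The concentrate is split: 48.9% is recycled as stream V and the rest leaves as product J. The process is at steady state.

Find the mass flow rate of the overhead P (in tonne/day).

Overall salt balance (none leaves overhead): salt in fresh feed = salt in product, i.e. 1100×0.178 = (1−0.489)·E·0.708.
E = 195.8/(0.708×0.511) = 541.2 tonne/day.
Recycle V = 0.489×541.2 = 264.65 tonne/day.
Combined feed H = 1100 + 264.65 = 1364.6 tonne/day.
Overhead P = H − E = 1364.6 − 541.2 = 823.45 tonne/day.

823.4 tonne/day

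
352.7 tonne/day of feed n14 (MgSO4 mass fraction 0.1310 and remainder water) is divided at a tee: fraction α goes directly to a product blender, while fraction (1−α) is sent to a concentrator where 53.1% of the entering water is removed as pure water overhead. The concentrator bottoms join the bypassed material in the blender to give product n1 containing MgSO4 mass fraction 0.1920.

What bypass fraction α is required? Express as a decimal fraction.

0.311

All 352.7×0.131 = 46.204 tonne/day of MgSO4 reaches n1, so n1 = 46.204/0.192 = 240.64 tonne/day and vapour = 112.06 tonne/day.
The evaporator receives (1−α)·352.7 of feed at 0.869 water and removes 0.531 of that water:
0.531×0.869×(1−α)×352.7 = 112.06
(1−α) = 112.06/162.75 = 0.6885;  α = 0.3115.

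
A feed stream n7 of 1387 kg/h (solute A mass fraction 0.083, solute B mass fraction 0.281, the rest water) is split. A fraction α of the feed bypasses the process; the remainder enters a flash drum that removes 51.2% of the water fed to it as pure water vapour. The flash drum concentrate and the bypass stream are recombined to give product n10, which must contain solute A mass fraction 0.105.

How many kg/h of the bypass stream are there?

494.6 kg/h

All 1387×0.083 = 115.12 kg/h of solute A reaches n10, so n10 = 115.12/0.105 = 1096.4 kg/h and vapour = 290.61 kg/h.
The evaporator receives (1−α)·1387 of feed at 0.636 water and removes 0.512 of that water:
0.512×0.636×(1−α)×1387 = 290.61
(1−α) = 290.61/451.65 = 0.6434;  α = 0.3566.
Bypass flow = 0.3566×1387 = 494.55 kg/h.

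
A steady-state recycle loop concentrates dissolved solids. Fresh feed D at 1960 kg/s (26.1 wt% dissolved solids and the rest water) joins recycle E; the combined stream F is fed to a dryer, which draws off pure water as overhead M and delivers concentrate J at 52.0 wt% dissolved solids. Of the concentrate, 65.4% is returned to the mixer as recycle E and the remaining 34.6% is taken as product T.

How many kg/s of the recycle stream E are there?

Overall dissolved solids balance (none leaves overhead): dissolved solids in fresh feed = dissolved solids in product, i.e. 1960×0.261 = (1−0.654)·J·0.520.
J = 511.56/(0.520×0.346) = 2843.3 kg/s.
Recycle E = 0.654×2843.3 = 1859.5 kg/s.

1859 kg/s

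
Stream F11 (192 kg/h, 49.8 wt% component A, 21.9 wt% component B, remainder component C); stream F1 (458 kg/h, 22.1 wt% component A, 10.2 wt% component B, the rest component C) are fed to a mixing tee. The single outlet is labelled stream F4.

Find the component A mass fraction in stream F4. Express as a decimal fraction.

0.3028

Total flow out = 192 + 458 = 650 kg/h.
component A in = 192×0.498 + 458×0.221 = 196.83 kg/h.
component A mass fraction in F4 = 196.83/650 = 0.3028.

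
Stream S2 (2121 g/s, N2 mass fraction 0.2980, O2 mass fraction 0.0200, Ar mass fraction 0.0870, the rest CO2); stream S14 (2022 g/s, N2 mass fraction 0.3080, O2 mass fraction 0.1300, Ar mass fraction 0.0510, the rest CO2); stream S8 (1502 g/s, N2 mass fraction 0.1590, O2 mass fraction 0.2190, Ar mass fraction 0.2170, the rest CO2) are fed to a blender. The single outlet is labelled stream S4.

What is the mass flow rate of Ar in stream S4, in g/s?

613.6 g/s

Ar out = Ar in = 2121×0.087 + 2022×0.051 + 1502×0.217 = 613.58 g/s.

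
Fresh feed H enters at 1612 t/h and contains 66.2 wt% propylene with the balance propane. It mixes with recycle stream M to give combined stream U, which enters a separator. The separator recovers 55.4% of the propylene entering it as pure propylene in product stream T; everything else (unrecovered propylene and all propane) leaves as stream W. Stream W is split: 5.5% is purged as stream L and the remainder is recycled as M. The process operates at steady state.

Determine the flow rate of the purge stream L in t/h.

590.1 t/h

propane enters only via H and leaves only via the purge: 1612×0.338 = 0.055×(propane in W), and the separator passes all propane, so propane in U = propane in W = 9906.5 t/h.
propylene in U: m_A = 1612×0.662 + (1−0.055)·(1−0.554)·m_A, so m_A = 1067.1/0.5785 = 1844.6 t/h.
W = (1−0.554)×1844.6 + 9906.5 = 10729 t/h.
Purge L = 0.055×10729 = 590.1 t/h.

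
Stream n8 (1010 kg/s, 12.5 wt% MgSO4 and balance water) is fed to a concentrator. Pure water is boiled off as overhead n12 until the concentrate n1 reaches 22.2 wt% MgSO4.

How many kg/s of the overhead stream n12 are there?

441.3 kg/s

MgSO4 is conserved: 1010×0.125 = 126.25 kg/s all reports to the concentrate.
Concentrate = 126.25/(target fraction) = 568.69 kg/s.
Overhead = 1010 − 568.69 = 441.31 kg/s.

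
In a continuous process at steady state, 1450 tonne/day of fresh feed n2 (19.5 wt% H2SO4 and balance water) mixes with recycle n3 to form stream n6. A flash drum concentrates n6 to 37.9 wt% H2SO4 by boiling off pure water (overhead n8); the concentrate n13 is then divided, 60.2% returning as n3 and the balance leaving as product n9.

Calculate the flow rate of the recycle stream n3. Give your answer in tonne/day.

1128 tonne/day

Overall H2SO4 balance (none leaves overhead): H2SO4 in fresh feed = H2SO4 in product, i.e. 1450×0.195 = (1−0.602)·n13·0.379.
n13 = 282.75/(0.379×0.398) = 1874.5 tonne/day.
Recycle n3 = 0.602×1874.5 = 1128.4 tonne/day.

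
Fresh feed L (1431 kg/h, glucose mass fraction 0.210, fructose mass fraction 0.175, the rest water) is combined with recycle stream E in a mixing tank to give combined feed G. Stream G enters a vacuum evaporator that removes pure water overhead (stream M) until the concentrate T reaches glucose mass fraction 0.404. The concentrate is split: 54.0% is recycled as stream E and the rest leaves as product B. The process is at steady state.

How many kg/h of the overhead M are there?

687.2 kg/h

Overall glucose balance (none leaves overhead): glucose in fresh feed = glucose in product, i.e. 1431×0.210 = (1−0.540)·T·0.404.
T = 300.51/(0.404×0.460) = 1617 kg/h.
Recycle E = 0.540×1617 = 873.2 kg/h.
Combined feed G = 1431 + 873.2 = 2304.2 kg/h.
Overhead M = G − T = 2304.2 − 1617 = 687.16 kg/h.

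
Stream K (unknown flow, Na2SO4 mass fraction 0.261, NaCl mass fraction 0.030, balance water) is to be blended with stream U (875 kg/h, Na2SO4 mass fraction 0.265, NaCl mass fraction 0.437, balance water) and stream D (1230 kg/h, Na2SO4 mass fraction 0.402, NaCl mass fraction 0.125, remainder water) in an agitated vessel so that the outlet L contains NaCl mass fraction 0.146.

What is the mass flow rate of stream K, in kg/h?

Let K be the unknown flow. Total out = 2105 + K.
NaCl balance: 536.12 + 0.030·K = 0.146·(2105 + K)
(0.030 − 0.146)·K = 0.146×2105 − 536.12 = -228.8
K = -228.8 / -0.116 = 1972.4 kg/h

1972 kg/h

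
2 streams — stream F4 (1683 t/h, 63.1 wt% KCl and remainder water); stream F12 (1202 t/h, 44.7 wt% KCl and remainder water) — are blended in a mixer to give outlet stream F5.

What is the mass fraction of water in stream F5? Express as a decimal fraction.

0.4457

Total flow out = 1683 + 1202 = 2885 t/h.
water in = 1683×0.369 + 1202×0.553 = 1285.7 t/h.
water mass fraction in F5 = 1285.7/2885 = 0.4457.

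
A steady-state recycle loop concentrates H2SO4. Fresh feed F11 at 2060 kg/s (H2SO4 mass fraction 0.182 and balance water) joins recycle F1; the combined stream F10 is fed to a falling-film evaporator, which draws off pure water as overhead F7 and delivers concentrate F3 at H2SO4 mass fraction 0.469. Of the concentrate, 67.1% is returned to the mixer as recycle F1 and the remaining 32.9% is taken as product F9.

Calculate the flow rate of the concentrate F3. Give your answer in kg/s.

2430 kg/s

Overall H2SO4 balance (none leaves overhead): H2SO4 in fresh feed = H2SO4 in product, i.e. 2060×0.182 = (1−0.671)·F3·0.469.
F3 = 374.92/(0.469×0.329) = 2429.8 kg/s.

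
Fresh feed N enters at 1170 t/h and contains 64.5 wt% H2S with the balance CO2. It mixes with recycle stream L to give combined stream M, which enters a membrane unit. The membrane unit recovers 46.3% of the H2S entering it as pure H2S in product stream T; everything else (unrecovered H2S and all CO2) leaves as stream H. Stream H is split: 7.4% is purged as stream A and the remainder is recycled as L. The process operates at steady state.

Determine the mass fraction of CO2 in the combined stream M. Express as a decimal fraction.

CO2 enters only via N and leaves only via the purge: 1170×0.355 = 0.074×(CO2 in H), and the membrane unit passes all CO2, so CO2 in M = CO2 in H = 5612.8 t/h.
H2S in M: m_A = 1170×0.645 + (1−0.074)·(1−0.463)·m_A, so m_A = 754.65/0.5027 = 1501.1 t/h.
M = 1501.1 + 5612.8 = 7113.9 t/h.
CO2 fraction in M = 5612.8/7113.9 = 0.789.

0.789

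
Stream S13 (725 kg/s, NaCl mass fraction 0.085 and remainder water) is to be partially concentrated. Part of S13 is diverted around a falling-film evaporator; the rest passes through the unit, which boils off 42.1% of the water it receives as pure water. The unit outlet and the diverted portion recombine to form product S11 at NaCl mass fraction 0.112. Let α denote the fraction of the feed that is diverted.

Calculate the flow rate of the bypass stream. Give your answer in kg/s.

271.3 kg/s

All 725×0.085 = 61.625 kg/s of NaCl reaches S11, so S11 = 61.625/0.112 = 550.22 kg/s and vapour = 174.78 kg/s.
The evaporator receives (1−α)·725 of feed at 0.915 water and removes 0.421 of that water:
0.421×0.915×(1−α)×725 = 174.78
(1−α) = 174.78/279.28 = 0.6258;  α = 0.3742.
Bypass flow = 0.3742×725 = 271.29 kg/s.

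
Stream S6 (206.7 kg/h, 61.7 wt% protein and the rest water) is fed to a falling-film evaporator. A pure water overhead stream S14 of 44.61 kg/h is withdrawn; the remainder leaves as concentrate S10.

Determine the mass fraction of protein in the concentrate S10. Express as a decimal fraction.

protein is not removed: 206.7×0.617 = 127.53 kg/h of protein enters S10.
Concentrate = 206.7 − 44.61 = 162.09 kg/h.
Mass fraction = 127.53/162.09 = 0.7868.

0.7868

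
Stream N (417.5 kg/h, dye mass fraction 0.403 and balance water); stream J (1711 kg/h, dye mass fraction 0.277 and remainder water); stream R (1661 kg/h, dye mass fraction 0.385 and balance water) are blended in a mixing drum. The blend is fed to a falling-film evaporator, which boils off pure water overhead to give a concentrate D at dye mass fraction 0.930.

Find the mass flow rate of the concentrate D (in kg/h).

dye entering = 417.5×0.403 + 1711×0.277 + 1661×0.385 = 1281.7 kg/h.
All dye reports to D, so D = 1281.7/0.930 = 1378.2 kg/h.

1378 kg/h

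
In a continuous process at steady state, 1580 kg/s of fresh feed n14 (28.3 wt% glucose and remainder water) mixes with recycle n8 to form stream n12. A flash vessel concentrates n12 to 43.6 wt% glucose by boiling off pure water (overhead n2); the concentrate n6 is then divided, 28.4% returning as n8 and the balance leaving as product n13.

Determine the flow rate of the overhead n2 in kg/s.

554.4 kg/s

Overall glucose balance (none leaves overhead): glucose in fresh feed = glucose in product, i.e. 1580×0.283 = (1−0.284)·n6·0.436.
n6 = 447.14/(0.436×0.716) = 1432.3 kg/s.
Recycle n8 = 0.284×1432.3 = 406.78 kg/s.
Combined feed n12 = 1580 + 406.78 = 1986.8 kg/s.
Overhead n2 = n12 − n6 = 1986.8 − 1432.3 = 554.45 kg/s.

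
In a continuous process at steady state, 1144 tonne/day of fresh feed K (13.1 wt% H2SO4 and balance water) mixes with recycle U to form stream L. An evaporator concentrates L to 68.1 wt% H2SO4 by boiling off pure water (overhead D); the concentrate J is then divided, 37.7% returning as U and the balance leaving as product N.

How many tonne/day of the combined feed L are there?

1277 tonne/day

Overall H2SO4 balance (none leaves overhead): H2SO4 in fresh feed = H2SO4 in product, i.e. 1144×0.131 = (1−0.377)·J·0.681.
J = 149.86/(0.681×0.623) = 353.23 tonne/day.
Recycle U = 0.377×353.23 = 133.17 tonne/day.
Combined feed L = 1144 + 133.17 = 1277.2 tonne/day.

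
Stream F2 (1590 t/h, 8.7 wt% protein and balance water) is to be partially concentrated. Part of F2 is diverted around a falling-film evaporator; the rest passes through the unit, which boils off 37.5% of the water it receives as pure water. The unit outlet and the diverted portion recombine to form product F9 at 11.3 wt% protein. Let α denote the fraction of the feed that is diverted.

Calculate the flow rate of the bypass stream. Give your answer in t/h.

All 1590×0.087 = 138.33 t/h of protein reaches F9, so F9 = 138.33/0.113 = 1224.2 t/h and vapour = 365.84 t/h.
The evaporator receives (1−α)·1590 of feed at 0.913 water and removes 0.375 of that water:
0.375×0.913×(1−α)×1590 = 365.84
(1−α) = 365.84/544.38 = 0.6720;  α = 0.3280.
Bypass flow = 0.3280×1590 = 521.46 t/h.

521.5 t/h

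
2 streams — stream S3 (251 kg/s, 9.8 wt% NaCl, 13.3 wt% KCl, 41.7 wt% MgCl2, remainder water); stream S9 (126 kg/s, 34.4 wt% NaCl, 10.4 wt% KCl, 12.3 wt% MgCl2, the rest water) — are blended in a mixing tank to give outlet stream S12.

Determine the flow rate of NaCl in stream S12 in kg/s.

67.94 kg/s

NaCl out = NaCl in = 251×0.098 + 126×0.344 = 67.942 kg/s.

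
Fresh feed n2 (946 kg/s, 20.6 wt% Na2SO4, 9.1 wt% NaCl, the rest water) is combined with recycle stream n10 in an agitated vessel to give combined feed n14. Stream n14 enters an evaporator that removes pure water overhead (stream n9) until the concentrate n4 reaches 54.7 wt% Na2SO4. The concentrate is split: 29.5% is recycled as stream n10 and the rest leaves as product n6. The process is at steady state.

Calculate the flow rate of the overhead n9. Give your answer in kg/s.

Overall Na2SO4 balance (none leaves overhead): Na2SO4 in fresh feed = Na2SO4 in product, i.e. 946×0.206 = (1−0.295)·n4·0.547.
n4 = 194.88/(0.547×0.705) = 505.34 kg/s.
Recycle n10 = 0.295×505.34 = 149.07 kg/s.
Combined feed n14 = 946 + 149.07 = 1095.1 kg/s.
Overhead n9 = n14 − n4 = 1095.1 − 505.34 = 589.74 kg/s.

589.7 kg/s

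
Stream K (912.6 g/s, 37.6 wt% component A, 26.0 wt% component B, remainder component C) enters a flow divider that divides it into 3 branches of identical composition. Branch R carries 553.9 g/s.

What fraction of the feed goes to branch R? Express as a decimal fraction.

Fraction to R = 553.9/912.6 = 0.6069.

0.607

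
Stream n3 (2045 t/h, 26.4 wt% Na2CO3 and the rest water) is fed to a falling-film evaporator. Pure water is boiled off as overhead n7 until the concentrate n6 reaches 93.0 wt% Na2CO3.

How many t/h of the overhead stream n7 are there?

1464 t/h

Na2CO3 is conserved: 2045×0.264 = 539.88 t/h all reports to the concentrate.
Concentrate = 539.88/(target fraction) = 580.52 t/h.
Overhead = 2045 − 580.52 = 1464.5 t/h.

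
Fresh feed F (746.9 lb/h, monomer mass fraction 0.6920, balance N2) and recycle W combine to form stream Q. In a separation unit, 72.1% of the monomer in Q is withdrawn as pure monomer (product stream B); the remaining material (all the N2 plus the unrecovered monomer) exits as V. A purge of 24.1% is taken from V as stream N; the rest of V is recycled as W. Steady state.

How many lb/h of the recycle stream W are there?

N2 enters only via F and leaves only via the purge: 746.9×0.308 = 0.241×(N2 in V), and the separation unit passes all N2, so N2 in Q = N2 in V = 954.54 lb/h.
monomer in Q: m_A = 746.9×0.692 + (1−0.241)·(1−0.721)·m_A, so m_A = 516.85/0.7882 = 655.71 lb/h.
V = (1−0.721)×655.71 + 954.54 = 1137.5 lb/h.
Recycle W = (1−0.241)×1137.5 = 863.35 lb/h.

863.4 lb/h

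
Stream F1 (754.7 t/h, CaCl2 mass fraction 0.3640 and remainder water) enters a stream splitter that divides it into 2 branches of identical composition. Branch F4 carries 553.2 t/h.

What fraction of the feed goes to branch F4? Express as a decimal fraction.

Fraction to F4 = 553.2/754.7 = 0.7330.

0.733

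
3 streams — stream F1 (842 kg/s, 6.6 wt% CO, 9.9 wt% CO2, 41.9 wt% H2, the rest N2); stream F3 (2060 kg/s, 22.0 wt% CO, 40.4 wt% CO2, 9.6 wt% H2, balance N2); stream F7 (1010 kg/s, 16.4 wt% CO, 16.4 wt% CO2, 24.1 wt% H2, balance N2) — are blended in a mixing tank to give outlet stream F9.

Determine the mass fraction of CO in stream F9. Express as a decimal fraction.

Total flow out = 842 + 2060 + 1010 = 3912 kg/s.
CO in = 842×0.066 + 2060×0.220 + 1010×0.164 = 674.41 kg/s.
CO mass fraction in F9 = 674.41/3912 = 0.172.

0.172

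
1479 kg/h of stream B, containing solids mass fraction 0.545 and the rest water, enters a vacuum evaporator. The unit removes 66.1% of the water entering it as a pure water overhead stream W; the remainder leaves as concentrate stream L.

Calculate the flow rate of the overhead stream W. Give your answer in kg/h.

water entering = 1479×0.455 = 672.95 kg/h; overhead removed = 0.661×672.95 = 444.82 kg/h.

444.8 kg/h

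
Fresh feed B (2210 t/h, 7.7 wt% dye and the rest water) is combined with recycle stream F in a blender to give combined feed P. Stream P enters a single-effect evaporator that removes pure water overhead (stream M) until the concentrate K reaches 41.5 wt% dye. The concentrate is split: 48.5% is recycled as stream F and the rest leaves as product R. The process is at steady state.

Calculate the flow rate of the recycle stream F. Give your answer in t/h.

Overall dye balance (none leaves overhead): dye in fresh feed = dye in product, i.e. 2210×0.077 = (1−0.485)·K·0.415.
K = 170.17/(0.415×0.515) = 796.21 t/h.
Recycle F = 0.485×796.21 = 386.16 t/h.

386.2 t/h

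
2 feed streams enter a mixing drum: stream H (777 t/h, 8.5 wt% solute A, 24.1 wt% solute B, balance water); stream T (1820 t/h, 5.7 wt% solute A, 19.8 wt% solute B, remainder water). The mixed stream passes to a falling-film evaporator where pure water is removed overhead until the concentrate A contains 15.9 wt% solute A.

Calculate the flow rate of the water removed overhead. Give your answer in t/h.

1529 t/h

solute A entering = 777×0.085 + 1820×0.057 = 169.79 t/h.
All solute A reports to A, so A = 169.79/0.159 = 1067.8 t/h.
Total feed = 2597 t/h; overhead = 2597 − 1067.8 = 1529.2 t/h.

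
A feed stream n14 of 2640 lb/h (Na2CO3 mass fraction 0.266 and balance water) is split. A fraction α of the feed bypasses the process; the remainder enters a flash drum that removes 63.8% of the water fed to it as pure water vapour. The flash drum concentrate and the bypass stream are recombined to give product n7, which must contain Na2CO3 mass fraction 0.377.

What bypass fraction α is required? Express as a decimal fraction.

0.371

All 2640×0.266 = 702.24 lb/h of Na2CO3 reaches n7, so n7 = 702.24/0.377 = 1862.7 lb/h and vapour = 777.29 lb/h.
The evaporator receives (1−α)·2640 of feed at 0.734 water and removes 0.638 of that water:
0.638×0.734×(1−α)×2640 = 777.29
(1−α) = 777.29/1236.3 = 0.6287;  α = 0.3713.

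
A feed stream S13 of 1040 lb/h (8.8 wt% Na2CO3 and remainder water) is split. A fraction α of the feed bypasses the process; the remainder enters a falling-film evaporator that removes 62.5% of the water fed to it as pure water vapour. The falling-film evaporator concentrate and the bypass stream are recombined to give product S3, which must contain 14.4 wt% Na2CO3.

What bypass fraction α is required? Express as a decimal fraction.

0.318

All 1040×0.088 = 91.52 lb/h of Na2CO3 reaches S3, so S3 = 91.52/0.144 = 635.56 lb/h and vapour = 404.44 lb/h.
The evaporator receives (1−α)·1040 of feed at 0.912 water and removes 0.625 of that water:
0.625×0.912×(1−α)×1040 = 404.44
(1−α) = 404.44/592.8 = 0.6823;  α = 0.3177.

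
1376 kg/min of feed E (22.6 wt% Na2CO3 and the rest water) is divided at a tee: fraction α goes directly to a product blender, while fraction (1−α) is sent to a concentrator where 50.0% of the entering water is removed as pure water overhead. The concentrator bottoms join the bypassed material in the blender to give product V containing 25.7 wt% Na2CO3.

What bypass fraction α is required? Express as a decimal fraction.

All 1376×0.226 = 310.98 kg/min of Na2CO3 reaches V, so V = 310.98/0.257 = 1210 kg/min and vapour = 165.98 kg/min.
The evaporator receives (1−α)·1376 of feed at 0.774 water and removes 0.500 of that water:
0.500×0.774×(1−α)×1376 = 165.98
(1−α) = 165.98/532.51 = 0.3117;  α = 0.6883.

0.688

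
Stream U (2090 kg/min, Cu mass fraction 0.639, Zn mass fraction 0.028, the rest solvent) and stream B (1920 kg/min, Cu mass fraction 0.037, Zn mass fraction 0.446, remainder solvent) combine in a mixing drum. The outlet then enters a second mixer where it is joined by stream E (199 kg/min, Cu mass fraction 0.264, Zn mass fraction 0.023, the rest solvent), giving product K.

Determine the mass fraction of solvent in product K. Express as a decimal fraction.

0.435

Overall, product flow = 4209 kg/min.
solvent in = 2090×0.333 + 1920×0.517 + 199×0.713 = 1830.5 kg/min.
solvent fraction in K = 0.435.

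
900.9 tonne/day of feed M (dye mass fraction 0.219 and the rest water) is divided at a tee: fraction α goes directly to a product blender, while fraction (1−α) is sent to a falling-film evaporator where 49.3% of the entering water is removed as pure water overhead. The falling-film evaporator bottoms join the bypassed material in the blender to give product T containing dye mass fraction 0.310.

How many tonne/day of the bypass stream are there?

214.1 tonne/day

All 900.9×0.219 = 197.3 tonne/day of dye reaches T, so T = 197.3/0.310 = 636.44 tonne/day and vapour = 264.46 tonne/day.
The evaporator receives (1−α)·900.9 of feed at 0.781 water and removes 0.493 of that water:
0.493×0.781×(1−α)×900.9 = 264.46
(1−α) = 264.46/346.88 = 0.7624;  α = 0.2376.
Bypass flow = 0.2376×900.9 = 214.06 tonne/day.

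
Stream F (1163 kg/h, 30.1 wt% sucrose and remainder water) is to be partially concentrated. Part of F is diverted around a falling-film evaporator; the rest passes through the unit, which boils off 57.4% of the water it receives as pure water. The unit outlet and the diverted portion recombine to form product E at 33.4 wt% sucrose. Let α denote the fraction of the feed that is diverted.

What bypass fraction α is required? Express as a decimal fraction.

All 1163×0.301 = 350.06 kg/h of sucrose reaches E, so E = 350.06/0.334 = 1048.1 kg/h and vapour = 114.91 kg/h.
The evaporator receives (1−α)·1163 of feed at 0.699 water and removes 0.574 of that water:
0.574×0.699×(1−α)×1163 = 114.91
(1−α) = 114.91/466.63 = 0.2463;  α = 0.7537.

0.754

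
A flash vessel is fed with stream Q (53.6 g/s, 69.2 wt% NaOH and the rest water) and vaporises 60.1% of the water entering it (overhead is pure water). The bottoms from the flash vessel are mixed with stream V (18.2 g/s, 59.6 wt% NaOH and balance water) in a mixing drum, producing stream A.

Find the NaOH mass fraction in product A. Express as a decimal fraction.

0.775

Vapour removed = 0.601×0.308×53.6 = 9.9218 g/s; concentrate = 43.678 g/s.
NaOH reaching the mixer = 37.091 (from concentrate) + 18.2×0.596 = 47.938 g/s.
Product flow = 43.678 + 18.2 = 61.878 g/s; NaOH fraction = 0.775.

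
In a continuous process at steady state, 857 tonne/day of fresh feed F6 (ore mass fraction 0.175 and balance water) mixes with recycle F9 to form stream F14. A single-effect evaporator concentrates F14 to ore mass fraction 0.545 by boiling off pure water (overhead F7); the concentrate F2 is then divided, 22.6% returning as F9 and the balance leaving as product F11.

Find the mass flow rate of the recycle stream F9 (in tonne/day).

Overall ore balance (none leaves overhead): ore in fresh feed = ore in product, i.e. 857×0.175 = (1−0.226)·F2·0.545.
F2 = 149.97/(0.545×0.774) = 355.53 tonne/day.
Recycle F9 = 0.226×355.53 = 80.351 tonne/day.

80.35 tonne/day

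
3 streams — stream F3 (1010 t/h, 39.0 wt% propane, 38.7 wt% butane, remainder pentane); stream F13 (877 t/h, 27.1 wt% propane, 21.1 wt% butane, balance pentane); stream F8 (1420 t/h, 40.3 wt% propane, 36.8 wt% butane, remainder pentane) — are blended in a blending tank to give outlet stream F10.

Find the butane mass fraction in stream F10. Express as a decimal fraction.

Total flow out = 1010 + 877 + 1420 = 3307 t/h.
butane in = 1010×0.387 + 877×0.211 + 1420×0.368 = 1098.5 t/h.
butane mass fraction in F10 = 1098.5/3307 = 0.3322.

0.3322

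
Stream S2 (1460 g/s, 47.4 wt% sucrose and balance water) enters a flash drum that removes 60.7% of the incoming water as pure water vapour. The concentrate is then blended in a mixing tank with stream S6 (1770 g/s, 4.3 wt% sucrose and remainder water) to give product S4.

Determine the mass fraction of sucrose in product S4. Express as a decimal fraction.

0.2779

Vapour removed = 0.607×0.526×1460 = 466.15 g/s; concentrate = 993.85 g/s.
sucrose reaching the mixer = 692.04 (from concentrate) + 1770×0.043 = 768.15 g/s.
Product flow = 993.85 + 1770 = 2763.8 g/s; sucrose fraction = 0.2779.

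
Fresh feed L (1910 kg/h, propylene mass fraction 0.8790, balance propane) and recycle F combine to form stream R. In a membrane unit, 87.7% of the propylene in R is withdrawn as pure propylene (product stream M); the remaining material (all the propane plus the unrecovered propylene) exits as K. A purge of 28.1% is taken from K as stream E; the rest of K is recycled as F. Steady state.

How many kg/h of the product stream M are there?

propylene in R: m_A = 1910×0.879 + (1−0.281)·(1−0.877)·m_A, so m_A = 1678.9/0.9116 = 1841.8 kg/h.
Product M = 0.877×1841.8 = 1615.2 kg/h.

1615 kg/h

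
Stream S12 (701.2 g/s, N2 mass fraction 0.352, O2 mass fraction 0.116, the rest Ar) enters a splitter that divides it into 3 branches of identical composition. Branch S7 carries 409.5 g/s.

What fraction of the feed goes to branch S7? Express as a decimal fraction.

Fraction to S7 = 409.5/701.2 = 0.5840.

0.584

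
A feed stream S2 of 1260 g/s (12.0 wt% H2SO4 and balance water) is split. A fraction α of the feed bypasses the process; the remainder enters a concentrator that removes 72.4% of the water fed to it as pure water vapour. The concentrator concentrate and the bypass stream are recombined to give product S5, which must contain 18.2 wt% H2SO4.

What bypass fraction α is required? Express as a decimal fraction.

0.465

All 1260×0.120 = 151.2 g/s of H2SO4 reaches S5, so S5 = 151.2/0.182 = 830.77 g/s and vapour = 429.23 g/s.
The evaporator receives (1−α)·1260 of feed at 0.880 water and removes 0.724 of that water:
0.724×0.880×(1−α)×1260 = 429.23
(1−α) = 429.23/802.77 = 0.5347;  α = 0.4653.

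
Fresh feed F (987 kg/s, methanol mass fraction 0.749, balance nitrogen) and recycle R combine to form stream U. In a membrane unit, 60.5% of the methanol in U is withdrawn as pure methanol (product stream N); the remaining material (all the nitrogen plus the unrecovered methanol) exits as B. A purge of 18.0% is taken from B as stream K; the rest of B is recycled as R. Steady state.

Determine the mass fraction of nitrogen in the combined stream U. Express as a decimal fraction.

0.557

nitrogen enters only via F and leaves only via the purge: 987×0.251 = 0.180×(nitrogen in B), and the membrane unit passes all nitrogen, so nitrogen in U = nitrogen in B = 1376.3 kg/s.
methanol in U: m_A = 987×0.749 + (1−0.180)·(1−0.605)·m_A, so m_A = 739.26/0.6761 = 1093.4 kg/s.
U = 1093.4 + 1376.3 = 2469.7 kg/s.
nitrogen fraction in U = 1376.3/2469.7 = 0.557.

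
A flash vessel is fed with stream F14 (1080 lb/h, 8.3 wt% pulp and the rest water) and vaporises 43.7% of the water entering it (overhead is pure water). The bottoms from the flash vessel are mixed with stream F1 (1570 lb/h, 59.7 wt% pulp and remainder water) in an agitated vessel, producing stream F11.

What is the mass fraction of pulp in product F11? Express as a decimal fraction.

0.463

Vapour removed = 0.437×0.917×1080 = 432.79 lb/h; concentrate = 647.21 lb/h.
pulp reaching the mixer = 89.64 (from concentrate) + 1570×0.597 = 1026.9 lb/h.
Product flow = 647.21 + 1570 = 2217.2 lb/h; pulp fraction = 0.463.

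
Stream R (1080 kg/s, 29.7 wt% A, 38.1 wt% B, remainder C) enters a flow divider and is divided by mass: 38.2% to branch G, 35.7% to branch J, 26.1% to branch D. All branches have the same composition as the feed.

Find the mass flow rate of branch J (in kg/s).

Branch J flow = 0.357×1080 = 385.56 kg/s.

385.6 kg/s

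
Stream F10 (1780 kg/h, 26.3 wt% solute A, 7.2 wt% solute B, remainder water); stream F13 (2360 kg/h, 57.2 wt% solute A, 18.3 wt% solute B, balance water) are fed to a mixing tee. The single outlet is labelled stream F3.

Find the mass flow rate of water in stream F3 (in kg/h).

1762 kg/h

water out = water in = 1780×0.665 + 2360×0.245 = 1761.9 kg/h.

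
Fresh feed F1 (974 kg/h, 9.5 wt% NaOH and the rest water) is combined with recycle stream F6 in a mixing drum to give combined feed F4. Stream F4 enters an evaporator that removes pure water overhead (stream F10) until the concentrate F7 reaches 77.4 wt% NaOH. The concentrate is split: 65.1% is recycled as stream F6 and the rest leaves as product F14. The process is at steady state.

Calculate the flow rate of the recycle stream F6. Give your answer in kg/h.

Overall NaOH balance (none leaves overhead): NaOH in fresh feed = NaOH in product, i.e. 974×0.095 = (1−0.651)·F7·0.774.
F7 = 92.53/(0.774×0.349) = 342.54 kg/h.
Recycle F6 = 0.651×342.54 = 223 kg/h.

223 kg/h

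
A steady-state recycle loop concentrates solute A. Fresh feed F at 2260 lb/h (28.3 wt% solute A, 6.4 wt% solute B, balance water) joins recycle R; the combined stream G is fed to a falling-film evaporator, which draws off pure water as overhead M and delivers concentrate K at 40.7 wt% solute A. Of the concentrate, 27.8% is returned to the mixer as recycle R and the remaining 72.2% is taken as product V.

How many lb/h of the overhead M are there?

688.6 lb/h

Overall solute A balance (none leaves overhead): solute A in fresh feed = solute A in product, i.e. 2260×0.283 = (1−0.278)·K·0.407.
K = 639.58/(0.407×0.722) = 2176.5 lb/h.
Recycle R = 0.278×2176.5 = 605.07 lb/h.
Combined feed G = 2260 + 605.07 = 2865.1 lb/h.
Overhead M = G − K = 2865.1 − 2176.5 = 688.55 lb/h.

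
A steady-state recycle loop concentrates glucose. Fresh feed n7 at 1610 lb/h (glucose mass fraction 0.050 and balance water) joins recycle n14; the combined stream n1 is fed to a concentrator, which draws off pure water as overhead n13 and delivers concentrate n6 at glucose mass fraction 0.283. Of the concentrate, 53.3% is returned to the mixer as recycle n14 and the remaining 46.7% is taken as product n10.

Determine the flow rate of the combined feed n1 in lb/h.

1935 lb/h

Overall glucose balance (none leaves overhead): glucose in fresh feed = glucose in product, i.e. 1610×0.050 = (1−0.533)·n6·0.283.
n6 = 80.5/(0.283×0.467) = 609.11 lb/h.
Recycle n14 = 0.533×609.11 = 324.65 lb/h.
Combined feed n1 = 1610 + 324.65 = 1934.7 lb/h.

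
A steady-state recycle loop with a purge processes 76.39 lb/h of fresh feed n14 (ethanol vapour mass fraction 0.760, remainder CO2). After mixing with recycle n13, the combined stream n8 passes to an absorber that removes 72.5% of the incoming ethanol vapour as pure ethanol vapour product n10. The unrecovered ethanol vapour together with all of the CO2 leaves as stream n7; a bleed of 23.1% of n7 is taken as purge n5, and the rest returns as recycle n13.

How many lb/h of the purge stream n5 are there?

CO2 enters only via n14 and leaves only via the purge: 76.39×0.240 = 0.231×(CO2 in n7), and the absorber passes all CO2, so CO2 in n8 = CO2 in n7 = 79.366 lb/h.
ethanol vapour in n8: m_A = 76.39×0.760 + (1−0.231)·(1−0.725)·m_A, so m_A = 58.056/0.7885 = 73.627 lb/h.
n7 = (1−0.725)×73.627 + 79.366 = 99.614 lb/h.
Purge n5 = 0.231×99.614 = 23.011 lb/h.

23.01 lb/h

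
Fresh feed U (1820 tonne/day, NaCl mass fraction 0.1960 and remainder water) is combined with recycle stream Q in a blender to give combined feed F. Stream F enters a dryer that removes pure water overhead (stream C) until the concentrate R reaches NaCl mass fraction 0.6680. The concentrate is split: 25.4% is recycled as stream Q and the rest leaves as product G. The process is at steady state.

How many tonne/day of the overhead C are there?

1286 tonne/day

Overall NaCl balance (none leaves overhead): NaCl in fresh feed = NaCl in product, i.e. 1820×0.196 = (1−0.254)·R·0.668.
R = 356.72/(0.668×0.746) = 715.83 tonne/day.
Recycle Q = 0.254×715.83 = 181.82 tonne/day.
Combined feed F = 1820 + 181.82 = 2001.8 tonne/day.
Overhead C = F − R = 2001.8 − 715.83 = 1286 tonne/day.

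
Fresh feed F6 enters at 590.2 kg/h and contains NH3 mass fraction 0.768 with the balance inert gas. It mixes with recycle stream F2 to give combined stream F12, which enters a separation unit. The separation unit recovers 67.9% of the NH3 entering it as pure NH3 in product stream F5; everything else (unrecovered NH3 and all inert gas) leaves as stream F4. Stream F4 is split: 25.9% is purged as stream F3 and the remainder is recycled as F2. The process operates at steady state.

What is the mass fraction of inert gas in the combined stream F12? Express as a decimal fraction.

0.471

inert gas enters only via F6 and leaves only via the purge: 590.2×0.232 = 0.259×(inert gas in F4), and the separation unit passes all inert gas, so inert gas in F12 = inert gas in F4 = 528.67 kg/h.
NH3 in F12: m_A = 590.2×0.768 + (1−0.259)·(1−0.679)·m_A, so m_A = 453.27/0.7621 = 594.74 kg/h.
F12 = 594.74 + 528.67 = 1123.4 kg/h.
inert gas fraction in F12 = 528.67/1123.4 = 0.471.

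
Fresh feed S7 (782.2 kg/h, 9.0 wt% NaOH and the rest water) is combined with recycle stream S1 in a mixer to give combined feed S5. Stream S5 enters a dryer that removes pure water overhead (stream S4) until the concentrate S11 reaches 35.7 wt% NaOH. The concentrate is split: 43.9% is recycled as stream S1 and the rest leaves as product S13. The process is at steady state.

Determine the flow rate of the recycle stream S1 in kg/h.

154.3 kg/h

Overall NaOH balance (none leaves overhead): NaOH in fresh feed = NaOH in product, i.e. 782.2×0.090 = (1−0.439)·S11·0.357.
S11 = 70.398/(0.357×0.561) = 351.5 kg/h.
Recycle S1 = 0.439×351.5 = 154.31 kg/h.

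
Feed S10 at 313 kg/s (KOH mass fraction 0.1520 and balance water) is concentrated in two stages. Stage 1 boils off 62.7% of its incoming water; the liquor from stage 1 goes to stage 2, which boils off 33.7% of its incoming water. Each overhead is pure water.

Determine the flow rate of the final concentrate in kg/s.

water in feed = 313×0.848 = 265.42 kg/s.
After stage 1: water left = (1−0.627)×265.42 = 99.003; stream total = 146.58 kg/s.
After stage 2: water left = (1−0.337)×99.003 = 65.639; final concentrate = 113.22 kg/s.

113.2 kg/s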